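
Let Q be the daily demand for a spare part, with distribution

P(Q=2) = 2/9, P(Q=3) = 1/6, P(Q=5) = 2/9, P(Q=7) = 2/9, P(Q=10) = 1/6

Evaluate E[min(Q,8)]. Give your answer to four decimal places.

4.9444

E[min(Q,8)] = Σ min(q,8)·P(Q=q)
 = 2·2/9 + 3·1/6 + 5·2/9 + 7·2/9 + 8·1/6
 = 4/9 + 1/2 + 10/9 + 14/9 + 4/3
 = 89/18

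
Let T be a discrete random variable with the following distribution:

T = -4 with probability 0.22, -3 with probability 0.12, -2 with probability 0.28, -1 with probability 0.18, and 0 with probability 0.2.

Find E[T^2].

E[T^2] = Σ t^2·P(T=t)
 = 16·0.22 + 9·0.12 + 4·0.28 + 1·0.18 + 0·0.2
 = 3.52 + 1.08 + 1.12 + 0.18 + 0
 = 5.9

5.9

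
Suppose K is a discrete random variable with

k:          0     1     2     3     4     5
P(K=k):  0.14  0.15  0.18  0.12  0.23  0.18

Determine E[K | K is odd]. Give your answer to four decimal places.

3.1333

P(K is odd) = 0.15 + 0.12 + 0.18 = 0.45.
E[K | K is odd] = [1·0.15 + 3·0.12 + 5·0.18] / 0.45
 = 1.41 / 0.45
 = 47/15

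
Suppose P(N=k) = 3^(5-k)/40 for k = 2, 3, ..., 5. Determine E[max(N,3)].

E[max(N,3)] = Σ max(n,3)·P(N=n)
 = 3·27/40 + 3·9/40 + 4·3/40 + 5·1/40
 = 81/40 + 27/40 + 3/10 + 1/8
 = 25/8

3.125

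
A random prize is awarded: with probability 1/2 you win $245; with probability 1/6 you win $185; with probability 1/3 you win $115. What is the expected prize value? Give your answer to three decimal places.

E[payout] = 245·1/2 + 185·1/6 + 115·1/3
 = 245/2 + 185/6 + 115/3
 = 575/3

191.667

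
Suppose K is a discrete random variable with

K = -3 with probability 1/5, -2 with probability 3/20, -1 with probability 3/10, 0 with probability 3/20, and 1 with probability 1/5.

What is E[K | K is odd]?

-1

P(K is odd) = 1/5 + 3/10 + 1/5 = 7/10.
E[K | K is odd] = [(-3)·1/5 + (-1)·3/10 + 1·1/5] / (7/10)
 = -7/10 / (7/10)
 = -1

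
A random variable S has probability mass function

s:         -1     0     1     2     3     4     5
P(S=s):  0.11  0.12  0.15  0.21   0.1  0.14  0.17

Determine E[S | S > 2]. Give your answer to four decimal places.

4.1707

P(S > 2) = 0.1 + 0.14 + 0.17 = 0.41.
E[S | S > 2] = [3·0.1 + 4·0.14 + 5·0.17] / 0.41
 = 1.71 / 0.41
 = 171/41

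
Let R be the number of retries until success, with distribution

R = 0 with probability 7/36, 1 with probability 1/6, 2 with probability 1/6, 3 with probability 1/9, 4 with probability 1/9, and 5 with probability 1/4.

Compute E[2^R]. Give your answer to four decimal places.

E[2^R] = Σ 2^r·P(R=r)
 = 1·7/36 + 2·1/6 + 4·1/6 + 8·1/9 + 16·1/9 + 32·1/4
 = 7/36 + 1/3 + 2/3 + 8/9 + 16/9 + 8
 = 427/36

11.8611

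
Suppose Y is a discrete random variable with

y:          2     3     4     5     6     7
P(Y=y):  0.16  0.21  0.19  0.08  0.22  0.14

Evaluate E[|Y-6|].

E[|Y-6|] = Σ |y-6|·P(Y=y)
 = 4·0.16 + 3·0.21 + 2·0.19 + 1·0.08 + 0·0.22 + 1·0.14
 = 0.64 + 0.63 + 0.38 + 0.08 + 0 + 0.14
 = 1.87

1.87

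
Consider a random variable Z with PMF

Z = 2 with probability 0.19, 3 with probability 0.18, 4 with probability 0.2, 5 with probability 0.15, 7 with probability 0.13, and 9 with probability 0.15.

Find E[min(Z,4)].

E[min(Z,4)] = Σ min(z,4)·P(Z=z)
 = 2·0.19 + 3·0.18 + 4·0.2 + 4·0.15 + 4·0.13 + 4·0.15
 = 0.38 + 0.54 + 0.8 + 0.6 + 0.52 + 0.6
 = 3.44

3.44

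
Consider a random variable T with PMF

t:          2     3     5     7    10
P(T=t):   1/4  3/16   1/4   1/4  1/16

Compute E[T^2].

E[T^2] = Σ t^2·P(T=t)
 = 4·1/4 + 9·3/16 + 25·1/4 + 49·1/4 + 100·1/16
 = 1 + 27/16 + 25/4 + 49/4 + 25/4
 = 439/16

27.4375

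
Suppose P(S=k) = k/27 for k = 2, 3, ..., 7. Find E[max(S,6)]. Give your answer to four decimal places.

6.2593

E[max(S,6)] = Σ max(s,6)·P(S=s)
 = 6·2/27 + 6·1/9 + 6·4/27 + 6·5/27 + 6·2/9 + 7·7/27
 = 4/9 + 2/3 + 8/9 + 10/9 + 4/3 + 49/27
 = 169/27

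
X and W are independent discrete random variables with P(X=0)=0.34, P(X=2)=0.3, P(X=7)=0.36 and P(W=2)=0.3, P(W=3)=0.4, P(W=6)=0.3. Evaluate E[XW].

E[XW] = Σ_x Σ_w xw · P(X=x)P(W=w)
 = 0·0.102 + 0·0.136 + 0·0.102 + 4·0.09 + 6·0.12 + 12·0.09 + 14·0.108 + 21·0.144 + 42·0.108
 = 0 + 0 + 0 + 0.36 + 0.72 + 1.08 + 1.512 + 3.024 + 4.536
 = 11.232

11.232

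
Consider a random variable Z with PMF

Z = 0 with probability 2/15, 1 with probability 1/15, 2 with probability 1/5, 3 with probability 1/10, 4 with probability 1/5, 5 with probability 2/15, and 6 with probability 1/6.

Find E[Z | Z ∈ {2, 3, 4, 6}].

P(Z ∈ {2, 3, 4, 6}) = 1/5 + 1/10 + 1/5 + 1/6 = 2/3.
E[Z | Z ∈ {2, 3, 4, 6}] = [2·1/5 + 3·1/10 + 4·1/5 + 6·1/6] / (2/3)
 = 5/2 / (2/3)
 = 15/4

3.75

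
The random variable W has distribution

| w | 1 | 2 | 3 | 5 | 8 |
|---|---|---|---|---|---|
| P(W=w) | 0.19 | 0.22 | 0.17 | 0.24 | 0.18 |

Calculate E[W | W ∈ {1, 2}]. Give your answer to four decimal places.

1.5366

P(W ∈ {1, 2}) = 0.19 + 0.22 = 0.41.
E[W | W ∈ {1, 2}] = [1·0.19 + 2·0.22] / 0.41
 = 0.63 / 0.41
 = 63/41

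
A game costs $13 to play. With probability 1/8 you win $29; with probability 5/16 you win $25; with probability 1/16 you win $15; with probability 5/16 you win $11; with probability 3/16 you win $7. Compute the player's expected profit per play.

E[payout] = 29·1/8 + 25·5/16 + 15·1/16 + 11·5/16 + 7·3/16
 = 29/8 + 125/16 + 15/16 + 55/16 + 21/16
 = 137/8
Net = 137/8 - 13 = 33/8

4.125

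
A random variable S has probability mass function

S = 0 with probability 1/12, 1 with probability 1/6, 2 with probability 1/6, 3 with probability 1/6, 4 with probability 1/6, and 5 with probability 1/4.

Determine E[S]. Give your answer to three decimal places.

E[S] = Σ s·P(S=s)
 = 0·1/12 + 1·1/6 + 2·1/6 + 3·1/6 + 4·1/6 + 5·1/4
 = 0 + 1/6 + 1/3 + 1/2 + 2/3 + 5/4
 = 35/12

2.917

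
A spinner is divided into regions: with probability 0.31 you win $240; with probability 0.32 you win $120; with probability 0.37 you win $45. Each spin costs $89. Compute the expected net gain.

40.45

E[payout] = 240·0.31 + 120·0.32 + 45·0.37
 = 74.4 + 38.4 + 16.65
 = 129.45
Net = 129.45 - 89 = 40.45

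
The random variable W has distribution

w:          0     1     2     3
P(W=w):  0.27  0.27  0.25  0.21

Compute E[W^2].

3.16

E[W^2] = Σ w^2·P(W=w)
 = 0·0.27 + 1·0.27 + 4·0.25 + 9·0.21
 = 0 + 0.27 + 1 + 1.89
 = 3.16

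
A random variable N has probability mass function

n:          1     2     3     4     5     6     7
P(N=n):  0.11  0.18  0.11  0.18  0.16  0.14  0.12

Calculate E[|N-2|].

E[|N-2|] = Σ |n-2|·P(N=n)
 = 1·0.11 + 0·0.18 + 1·0.11 + 2·0.18 + 3·0.16 + 4·0.14 + 5·0.12
 = 0.11 + 0 + 0.11 + 0.36 + 0.48 + 0.56 + 0.6
 = 2.22

2.22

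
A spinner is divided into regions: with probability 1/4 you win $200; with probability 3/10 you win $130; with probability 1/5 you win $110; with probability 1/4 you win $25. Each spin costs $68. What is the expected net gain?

E[payout] = 200·1/4 + 130·3/10 + 110·1/5 + 25·1/4
 = 50 + 39 + 22 + 25/4
 = 469/4
Net = 469/4 - 68 = 197/4

49.25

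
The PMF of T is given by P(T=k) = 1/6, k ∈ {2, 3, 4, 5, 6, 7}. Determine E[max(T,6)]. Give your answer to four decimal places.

E[max(T,6)] = Σ max(t,6)·P(T=t)
 = 6·1/6 + 6·1/6 + 6·1/6 + 6·1/6 + 6·1/6 + 7·1/6
 = 1 + 1 + 1 + 1 + 1 + 7/6
 = 37/6

6.1667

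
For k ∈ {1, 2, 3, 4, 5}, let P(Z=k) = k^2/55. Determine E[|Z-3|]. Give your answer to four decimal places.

E[|Z-3|] = Σ |z-3|·P(Z=z)
 = 2·1/55 + 1·4/55 + 0·9/55 + 1·16/55 + 2·5/11
 = 2/55 + 4/55 + 0 + 16/55 + 10/11
 = 72/55

1.3091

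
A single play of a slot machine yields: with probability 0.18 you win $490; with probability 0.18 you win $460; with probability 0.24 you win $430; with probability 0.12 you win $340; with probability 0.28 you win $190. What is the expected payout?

368.2

E[payout] = 490·0.18 + 460·0.18 + 430·0.24 + 340·0.12 + 190·0.28
 = 88.2 + 82.8 + 103.2 + 40.8 + 53.2
 = 368.2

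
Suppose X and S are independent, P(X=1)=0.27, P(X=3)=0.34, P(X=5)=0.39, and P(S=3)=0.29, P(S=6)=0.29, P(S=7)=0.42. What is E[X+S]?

E[X+S] = Σ_x Σ_s (x+s) · P(X=x)P(S=s)
 = 4·0.0783 + 7·0.0783 + 8·0.1134 + 6·0.0986 + 9·0.0986 + 10·0.1428 + 8·0.1131 + 11·0.1131 + 12·0.1638
 = 0.3132 + 0.5481 + 0.9072 + 0.5916 + 0.8874 + 1.428 + 0.9048 + 1.2441 + 1.9656
 = 8.79

8.79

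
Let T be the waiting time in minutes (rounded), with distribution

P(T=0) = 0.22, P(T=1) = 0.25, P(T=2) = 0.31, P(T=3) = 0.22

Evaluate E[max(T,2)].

E[max(T,2)] = Σ max(t,2)·P(T=t)
 = 2·0.22 + 2·0.25 + 2·0.31 + 3·0.22
 = 0.44 + 0.5 + 0.62 + 0.66
 = 2.22

2.22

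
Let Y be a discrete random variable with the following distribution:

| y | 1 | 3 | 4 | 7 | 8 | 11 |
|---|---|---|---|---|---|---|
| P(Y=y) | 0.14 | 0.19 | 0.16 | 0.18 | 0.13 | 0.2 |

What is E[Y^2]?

45.75

E[Y^2] = Σ y^2·P(Y=y)
 = 1·0.14 + 9·0.19 + 16·0.16 + 49·0.18 + 64·0.13 + 121·0.2
 = 0.14 + 1.71 + 2.56 + 8.82 + 8.32 + 24.2
 = 45.75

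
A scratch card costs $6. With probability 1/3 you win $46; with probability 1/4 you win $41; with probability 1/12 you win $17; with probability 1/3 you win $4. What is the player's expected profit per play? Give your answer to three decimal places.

22.333

E[payout] = 46·1/3 + 41·1/4 + 17·1/12 + 4·1/3
 = 46/3 + 41/4 + 17/12 + 4/3
 = 85/3
Net = 85/3 - 6 = 67/3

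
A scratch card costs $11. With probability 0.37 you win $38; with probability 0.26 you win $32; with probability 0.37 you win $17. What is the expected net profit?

E[payout] = 38·0.37 + 32·0.26 + 17·0.37
 = 14.06 + 8.32 + 6.29
 = 28.67
Net = 28.67 - 11 = 17.67

17.67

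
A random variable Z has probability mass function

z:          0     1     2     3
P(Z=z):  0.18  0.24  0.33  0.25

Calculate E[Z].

1.65

E[Z] = Σ z·P(Z=z)
 = 0·0.18 + 1·0.24 + 2·0.33 + 3·0.25
 = 0 + 0.24 + 0.66 + 0.75
 = 1.65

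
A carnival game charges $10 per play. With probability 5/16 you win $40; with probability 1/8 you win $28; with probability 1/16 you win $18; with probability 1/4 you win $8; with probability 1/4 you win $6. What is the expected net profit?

10.625

E[payout] = 40·5/16 + 28·1/8 + 18·1/16 + 8·1/4 + 6·1/4
 = 25/2 + 7/2 + 9/8 + 2 + 3/2
 = 165/8
Net = 165/8 - 10 = 85/8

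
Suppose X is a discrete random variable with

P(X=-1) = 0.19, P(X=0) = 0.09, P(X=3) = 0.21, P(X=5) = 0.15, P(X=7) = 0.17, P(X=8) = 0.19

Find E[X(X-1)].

E[X(X-1)] = Σ x(x-1)·P(X=x)
 = 2·0.19 + 0·0.09 + 6·0.21 + 20·0.15 + 42·0.17 + 56·0.19
 = 0.38 + 0 + 1.26 + 3 + 7.14 + 10.64
 = 22.42

22.42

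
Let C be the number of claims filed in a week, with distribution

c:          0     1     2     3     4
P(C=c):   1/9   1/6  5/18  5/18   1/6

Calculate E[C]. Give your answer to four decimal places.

E[C] = Σ c·P(C=c)
 = 0·1/9 + 1·1/6 + 2·5/18 + 3·5/18 + 4·1/6
 = 0 + 1/6 + 5/9 + 5/6 + 2/3
 = 20/9

2.2222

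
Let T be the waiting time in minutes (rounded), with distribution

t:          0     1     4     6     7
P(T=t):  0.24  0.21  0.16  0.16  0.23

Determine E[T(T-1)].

E[T(T-1)] = Σ t(t-1)·P(T=t)
 = 0·0.24 + 0·0.21 + 12·0.16 + 30·0.16 + 42·0.23
 = 0 + 0 + 1.92 + 4.8 + 9.66
 = 16.38

16.38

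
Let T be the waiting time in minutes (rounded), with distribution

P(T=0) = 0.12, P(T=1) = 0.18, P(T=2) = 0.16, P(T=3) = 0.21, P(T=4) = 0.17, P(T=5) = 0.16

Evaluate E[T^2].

9.43

E[T^2] = Σ t^2·P(T=t)
 = 0·0.12 + 1·0.18 + 4·0.16 + 9·0.21 + 16·0.17 + 25·0.16
 = 0 + 0.18 + 0.64 + 1.89 + 2.72 + 4
 = 9.43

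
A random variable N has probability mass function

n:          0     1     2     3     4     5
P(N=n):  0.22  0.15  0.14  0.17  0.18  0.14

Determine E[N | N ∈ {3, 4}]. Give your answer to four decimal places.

3.5143

P(N ∈ {3, 4}) = 0.17 + 0.18 = 0.35.
E[N | N ∈ {3, 4}] = [3·0.17 + 4·0.18] / 0.35
 = 1.23 / 0.35
 = 123/35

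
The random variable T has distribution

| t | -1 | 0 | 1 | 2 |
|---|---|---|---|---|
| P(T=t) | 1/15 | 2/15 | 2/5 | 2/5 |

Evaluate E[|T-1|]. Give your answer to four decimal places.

E[|T-1|] = Σ |t-1|·P(T=t)
 = 2·1/15 + 1·2/15 + 0·2/5 + 1·2/5
 = 2/15 + 2/15 + 0 + 2/5
 = 2/3

0.6667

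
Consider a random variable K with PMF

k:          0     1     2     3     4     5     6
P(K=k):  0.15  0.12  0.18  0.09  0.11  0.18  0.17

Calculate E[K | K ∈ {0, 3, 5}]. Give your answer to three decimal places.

P(K ∈ {0, 3, 5}) = 0.15 + 0.09 + 0.18 = 0.42.
E[K | K ∈ {0, 3, 5}] = [0·0.15 + 3·0.09 + 5·0.18] / 0.42
 = 1.17 / 0.42
 = 39/14

2.786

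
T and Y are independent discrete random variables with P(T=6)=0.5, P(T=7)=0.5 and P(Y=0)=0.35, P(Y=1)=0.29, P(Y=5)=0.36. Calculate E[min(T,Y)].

2.09

E[min(T,Y)] = Σ_t Σ_y min(t,y) · P(T=t)P(Y=y)
 = 0·0.175 + 1·0.145 + 5·0.18 + 0·0.175 + 1·0.145 + 5·0.18
 = 0 + 0.145 + 0.9 + 0 + 0.145 + 0.9
 = 2.09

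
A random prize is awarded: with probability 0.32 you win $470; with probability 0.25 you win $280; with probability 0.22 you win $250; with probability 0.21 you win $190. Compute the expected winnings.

315.3

E[payout] = 470·0.32 + 280·0.25 + 250·0.22 + 190·0.21
 = 150.4 + 70 + 55 + 39.9
 = 315.3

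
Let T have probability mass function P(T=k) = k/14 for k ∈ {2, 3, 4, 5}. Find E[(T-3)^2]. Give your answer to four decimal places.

1.8571

E[(T-3)^2] = Σ (t-3)^2·P(T=t)
 = 1·1/7 + 0·3/14 + 1·2/7 + 4·5/14
 = 1/7 + 0 + 2/7 + 10/7
 = 13/7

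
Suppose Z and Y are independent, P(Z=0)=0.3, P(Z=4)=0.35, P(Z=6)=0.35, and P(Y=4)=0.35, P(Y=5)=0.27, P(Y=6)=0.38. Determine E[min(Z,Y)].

3.1605

E[min(Z,Y)] = Σ_z Σ_y min(z,y) · P(Z=z)P(Y=y)
 = 0·0.105 + 0·0.081 + 0·0.114 + 4·0.1225 + 4·0.0945 + 4·0.133 + 4·0.1225 + 5·0.0945 + 6·0.133
 = 0 + 0 + 0 + 0.49 + 0.378 + 0.532 + 0.49 + 0.4725 + 0.798
 = 3.1605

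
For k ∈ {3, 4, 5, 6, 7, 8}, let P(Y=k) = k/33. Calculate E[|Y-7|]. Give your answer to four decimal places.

E[|Y-7|] = Σ |y-7|·P(Y=y)
 = 4·1/11 + 3·4/33 + 2·5/33 + 1·2/11 + 0·7/33 + 1·8/33
 = 4/11 + 4/11 + 10/33 + 2/11 + 0 + 8/33
 = 16/11

1.4545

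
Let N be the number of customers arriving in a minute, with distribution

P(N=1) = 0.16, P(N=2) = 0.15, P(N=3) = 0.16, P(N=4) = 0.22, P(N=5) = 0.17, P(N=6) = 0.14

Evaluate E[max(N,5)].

E[max(N,5)] = Σ max(n,5)·P(N=n)
 = 5·0.16 + 5·0.15 + 5·0.16 + 5·0.22 + 5·0.17 + 6·0.14
 = 0.8 + 0.75 + 0.8 + 1.1 + 0.85 + 0.84
 = 5.14

5.14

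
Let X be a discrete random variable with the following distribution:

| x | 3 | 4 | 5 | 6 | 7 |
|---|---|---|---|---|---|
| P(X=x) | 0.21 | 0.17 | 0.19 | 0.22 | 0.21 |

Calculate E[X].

5.05

E[X] = Σ x·P(X=x)
 = 3·0.21 + 4·0.17 + 5·0.19 + 6·0.22 + 7·0.21
 = 0.63 + 0.68 + 0.95 + 1.32 + 1.47
 = 5.05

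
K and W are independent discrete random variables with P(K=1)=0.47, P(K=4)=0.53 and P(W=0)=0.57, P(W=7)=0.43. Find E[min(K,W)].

1.1137

E[min(K,W)] = Σ_k Σ_w min(k,w) · P(K=k)P(W=w)
 = 0·0.2679 + 1·0.2021 + 0·0.3021 + 4·0.2279
 = 0 + 0.2021 + 0 + 0.9116
 = 1.1137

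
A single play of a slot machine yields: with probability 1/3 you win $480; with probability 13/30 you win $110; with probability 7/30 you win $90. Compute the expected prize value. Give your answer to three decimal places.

E[payout] = 480·1/3 + 110·13/30 + 90·7/30
 = 160 + 143/3 + 21
 = 686/3

228.667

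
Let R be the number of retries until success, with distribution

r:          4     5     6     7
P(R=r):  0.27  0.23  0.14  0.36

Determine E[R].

5.59

E[R] = Σ r·P(R=r)
 = 4·0.27 + 5·0.23 + 6·0.14 + 7·0.36
 = 1.08 + 1.15 + 0.84 + 2.52
 = 5.59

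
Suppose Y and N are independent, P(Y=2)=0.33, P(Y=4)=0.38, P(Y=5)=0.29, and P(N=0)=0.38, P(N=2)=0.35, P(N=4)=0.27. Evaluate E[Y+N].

5.41

E[Y+N] = Σ_y Σ_n (y+n) · P(Y=y)P(N=n)
 = 2·0.1254 + 4·0.1155 + 6·0.0891 + 4·0.1444 + 6·0.133 + 8·0.1026 + 5·0.1102 + 7·0.1015 + 9·0.0783
 = 0.2508 + 0.462 + 0.5346 + 0.5776 + 0.798 + 0.8208 + 0.551 + 0.7105 + 0.7047
 = 5.41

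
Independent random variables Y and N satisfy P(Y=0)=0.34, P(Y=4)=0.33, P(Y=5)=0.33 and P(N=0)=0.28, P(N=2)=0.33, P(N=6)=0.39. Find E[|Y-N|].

2.7822

E[|Y-N|] = Σ_y Σ_n |y-n| · P(Y=y)P(N=n)
 = 0·0.0952 + 2·0.1122 + 6·0.1326 + 4·0.0924 + 2·0.1089 + 2·0.1287 + 5·0.0924 + 3·0.1089 + 1·0.1287
 = 0 + 0.2244 + 0.7956 + 0.3696 + 0.2178 + 0.2574 + 0.462 + 0.3267 + 0.1287
 = 2.7822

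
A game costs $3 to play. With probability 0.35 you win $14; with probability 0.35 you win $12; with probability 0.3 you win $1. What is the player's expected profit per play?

6.4

E[payout] = 14·0.35 + 12·0.35 + 1·0.3
 = 4.9 + 4.2 + 0.3
 = 9.4
Net = 9.4 - 3 = 6.4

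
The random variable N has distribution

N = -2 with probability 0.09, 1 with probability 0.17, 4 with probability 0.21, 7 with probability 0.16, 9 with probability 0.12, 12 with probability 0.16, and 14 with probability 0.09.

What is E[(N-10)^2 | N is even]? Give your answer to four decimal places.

41.0909

P(N is even) = 0.09 + 0.21 + 0.16 + 0.09 = 0.55.
E[(N-10)^2 | N is even] = [144·0.09 + 36·0.21 + 4·0.16 + 16·0.09] / 0.55
 = 22.6 / 0.55
 = 452/11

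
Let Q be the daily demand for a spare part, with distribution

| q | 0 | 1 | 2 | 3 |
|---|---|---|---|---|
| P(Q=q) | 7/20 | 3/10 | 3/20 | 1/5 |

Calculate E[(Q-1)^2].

1.3

E[(Q-1)^2] = Σ (q-1)^2·P(Q=q)
 = 1·7/20 + 0·3/10 + 1·3/20 + 4·1/5
 = 7/20 + 0 + 3/20 + 4/5
 = 13/10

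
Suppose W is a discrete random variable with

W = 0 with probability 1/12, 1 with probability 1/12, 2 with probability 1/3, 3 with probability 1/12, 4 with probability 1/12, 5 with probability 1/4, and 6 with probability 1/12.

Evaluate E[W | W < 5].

2

P(W < 5) = 1/12 + 1/12 + 1/3 + 1/12 + 1/12 = 2/3.
E[W | W < 5] = [0·1/12 + 1·1/12 + 2·1/3 + 3·1/12 + 4·1/12] / (2/3)
 = 4/3 / (2/3)
 = 2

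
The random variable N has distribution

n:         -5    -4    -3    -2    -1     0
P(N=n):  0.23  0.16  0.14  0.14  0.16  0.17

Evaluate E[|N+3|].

1.59

E[|N+3|] = Σ |n+3|·P(N=n)
 = 2·0.23 + 1·0.16 + 0·0.14 + 1·0.14 + 2·0.16 + 3·0.17
 = 0.46 + 0.16 + 0 + 0.14 + 0.32 + 0.51
 = 1.59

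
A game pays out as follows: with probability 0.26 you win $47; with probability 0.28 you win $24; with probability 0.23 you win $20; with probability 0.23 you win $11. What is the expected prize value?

26.07

E[payout] = 47·0.26 + 24·0.28 + 20·0.23 + 11·0.23
 = 12.22 + 6.72 + 4.6 + 2.53
 = 26.07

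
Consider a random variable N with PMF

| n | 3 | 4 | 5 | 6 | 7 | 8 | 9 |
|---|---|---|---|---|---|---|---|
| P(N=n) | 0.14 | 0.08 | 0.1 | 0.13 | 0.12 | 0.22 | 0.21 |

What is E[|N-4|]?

2.79

E[|N-4|] = Σ |n-4|·P(N=n)
 = 1·0.14 + 0·0.08 + 1·0.1 + 2·0.13 + 3·0.12 + 4·0.22 + 5·0.21
 = 0.14 + 0 + 0.1 + 0.26 + 0.36 + 0.88 + 1.05
 = 2.79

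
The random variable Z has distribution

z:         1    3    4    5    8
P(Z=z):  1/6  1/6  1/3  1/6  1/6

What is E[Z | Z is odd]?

3

P(Z is odd) = 1/6 + 1/6 + 1/6 = 1/2.
E[Z | Z is odd] = [1·1/6 + 3·1/6 + 5·1/6] / (1/2)
 = 3/2 / (1/2)
 = 3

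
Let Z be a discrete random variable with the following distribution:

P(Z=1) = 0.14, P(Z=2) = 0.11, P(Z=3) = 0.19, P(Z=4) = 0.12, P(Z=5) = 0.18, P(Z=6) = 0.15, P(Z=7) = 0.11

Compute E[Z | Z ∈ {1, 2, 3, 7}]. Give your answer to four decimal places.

P(Z ∈ {1, 2, 3, 7}) = 0.14 + 0.11 + 0.19 + 0.11 = 0.55.
E[Z | Z ∈ {1, 2, 3, 7}] = [1·0.14 + 2·0.11 + 3·0.19 + 7·0.11] / 0.55
 = 1.7 / 0.55
 = 34/11

3.0909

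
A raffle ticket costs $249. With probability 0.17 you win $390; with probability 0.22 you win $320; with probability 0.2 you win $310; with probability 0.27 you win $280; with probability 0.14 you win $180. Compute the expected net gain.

E[payout] = 390·0.17 + 320·0.22 + 310·0.2 + 280·0.27 + 180·0.14
 = 66.3 + 70.4 + 62 + 75.6 + 25.2
 = 299.5
Net = 299.5 - 249 = 50.5

50.5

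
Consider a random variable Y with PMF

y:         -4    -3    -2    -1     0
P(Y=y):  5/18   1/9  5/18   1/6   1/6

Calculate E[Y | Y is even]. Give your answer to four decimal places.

-2.3077

P(Y is even) = 5/18 + 5/18 + 1/6 = 13/18.
E[Y | Y is even] = [(-4)·5/18 + (-2)·5/18 + 0·1/6] / (13/18)
 = -5/3 / (13/18)
 = -30/13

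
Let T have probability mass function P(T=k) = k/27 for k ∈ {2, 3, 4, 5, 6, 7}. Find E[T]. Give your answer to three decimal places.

E[T] = Σ t·P(T=t)
 = 2·2/27 + 3·1/9 + 4·4/27 + 5·5/27 + 6·2/9 + 7·7/27
 = 4/27 + 1/3 + 16/27 + 25/27 + 4/3 + 49/27
 = 139/27

5.148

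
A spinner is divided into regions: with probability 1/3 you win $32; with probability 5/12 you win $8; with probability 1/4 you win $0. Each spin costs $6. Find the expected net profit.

8

E[payout] = 32·1/3 + 8·5/12 + 0·1/4
 = 32/3 + 10/3 + 0
 = 14
Net = 14 - 6 = 8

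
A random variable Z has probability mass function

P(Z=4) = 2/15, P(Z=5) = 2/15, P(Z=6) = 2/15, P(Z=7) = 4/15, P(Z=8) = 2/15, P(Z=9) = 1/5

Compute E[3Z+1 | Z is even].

P(Z is even) = 2/15 + 2/15 + 2/15 = 2/5.
E[3Z+1 | Z is even] = [13·2/15 + 19·2/15 + 25·2/15] / (2/5)
 = 38/5 / (2/5)
 = 19

19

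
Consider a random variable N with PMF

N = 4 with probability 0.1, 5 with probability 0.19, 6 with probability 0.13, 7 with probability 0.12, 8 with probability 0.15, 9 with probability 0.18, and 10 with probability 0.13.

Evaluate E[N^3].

437.41

E[N^3] = Σ n^3·P(N=n)
 = 64·0.1 + 125·0.19 + 216·0.13 + 343·0.12 + 512·0.15 + 729·0.18 + 1000·0.13
 = 6.4 + 23.75 + 28.08 + 41.16 + 76.8 + 131.22 + 130
 = 437.41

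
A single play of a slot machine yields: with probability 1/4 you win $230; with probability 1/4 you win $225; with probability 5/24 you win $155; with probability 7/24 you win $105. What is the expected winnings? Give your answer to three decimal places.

176.667

E[payout] = 230·1/4 + 225·1/4 + 155·5/24 + 105·7/24
 = 115/2 + 225/4 + 775/24 + 245/8
 = 530/3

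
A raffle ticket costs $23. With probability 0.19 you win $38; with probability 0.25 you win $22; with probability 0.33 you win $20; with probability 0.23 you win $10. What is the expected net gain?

-1.38

E[payout] = 38·0.19 + 22·0.25 + 20·0.33 + 10·0.23
 = 7.22 + 5.5 + 6.6 + 2.3
 = 21.62
Net = 21.62 - 23 = -1.38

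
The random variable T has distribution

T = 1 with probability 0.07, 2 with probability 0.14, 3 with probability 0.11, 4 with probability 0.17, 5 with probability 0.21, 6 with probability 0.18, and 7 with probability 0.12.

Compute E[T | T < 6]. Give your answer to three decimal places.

3.443

P(T < 6) = 0.07 + 0.14 + 0.11 + 0.17 + 0.21 = 0.7.
E[T | T < 6] = [1·0.07 + 2·0.14 + 3·0.11 + 4·0.17 + 5·0.21] / 0.7
 = 2.41 / 0.7
 = 241/70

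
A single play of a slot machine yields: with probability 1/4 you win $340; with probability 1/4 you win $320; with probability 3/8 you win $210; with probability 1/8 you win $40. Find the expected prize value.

248.75

E[payout] = 340·1/4 + 320·1/4 + 210·3/8 + 40·1/8
 = 85 + 80 + 315/4 + 5
 = 995/4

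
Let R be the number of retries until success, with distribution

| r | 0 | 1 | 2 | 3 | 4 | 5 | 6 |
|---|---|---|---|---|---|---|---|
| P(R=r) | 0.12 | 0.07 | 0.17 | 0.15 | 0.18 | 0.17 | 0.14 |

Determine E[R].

E[R] = Σ r·P(R=r)
 = 0·0.12 + 1·0.07 + 2·0.17 + 3·0.15 + 4·0.18 + 5·0.17 + 6·0.14
 = 0 + 0.07 + 0.34 + 0.45 + 0.72 + 0.85 + 0.84
 = 3.27

3.27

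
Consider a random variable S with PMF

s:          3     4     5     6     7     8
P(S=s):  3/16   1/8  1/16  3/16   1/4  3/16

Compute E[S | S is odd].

P(S is odd) = 3/16 + 1/16 + 1/4 = 1/2.
E[S | S is odd] = [3·3/16 + 5·1/16 + 7·1/4] / (1/2)
 = 21/8 / (1/2)
 = 21/4

5.25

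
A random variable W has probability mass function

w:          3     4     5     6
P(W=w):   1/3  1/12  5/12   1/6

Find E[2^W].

E[2^W] = Σ 2^w·P(W=w)
 = 8·1/3 + 16·1/12 + 32·5/12 + 64·1/6
 = 8/3 + 4/3 + 40/3 + 32/3
 = 28

28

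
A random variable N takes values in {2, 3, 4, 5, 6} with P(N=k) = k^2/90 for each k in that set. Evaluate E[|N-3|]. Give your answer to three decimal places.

1.978

E[|N-3|] = Σ |n-3|·P(N=n)
 = 1·2/45 + 0·1/10 + 1·8/45 + 2·5/18 + 3·2/5
 = 2/45 + 0 + 8/45 + 5/9 + 6/5
 = 89/45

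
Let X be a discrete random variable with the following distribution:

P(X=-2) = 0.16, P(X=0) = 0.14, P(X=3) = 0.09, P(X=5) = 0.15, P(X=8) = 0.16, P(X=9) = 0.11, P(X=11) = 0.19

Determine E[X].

E[X] = Σ x·P(X=x)
 = (-2)·0.16 + 0·0.14 + 3·0.09 + 5·0.15 + 8·0.16 + 9·0.11 + 11·0.19
 = (-0.32) + 0 + 0.27 + 0.75 + 1.28 + 0.99 + 2.09
 = 5.06

5.06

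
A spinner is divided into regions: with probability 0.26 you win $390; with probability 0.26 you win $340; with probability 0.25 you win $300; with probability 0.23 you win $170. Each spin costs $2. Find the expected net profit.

301.9

E[payout] = 390·0.26 + 340·0.26 + 300·0.25 + 170·0.23
 = 101.4 + 88.4 + 75 + 39.1
 = 303.9
Net = 303.9 - 2 = 301.9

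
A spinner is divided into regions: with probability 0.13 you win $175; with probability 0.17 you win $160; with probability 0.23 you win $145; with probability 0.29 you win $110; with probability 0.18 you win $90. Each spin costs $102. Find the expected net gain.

E[payout] = 175·0.13 + 160·0.17 + 145·0.23 + 110·0.29 + 90·0.18
 = 22.75 + 27.2 + 33.35 + 31.9 + 16.2
 = 131.4
Net = 131.4 - 102 = 29.4

29.4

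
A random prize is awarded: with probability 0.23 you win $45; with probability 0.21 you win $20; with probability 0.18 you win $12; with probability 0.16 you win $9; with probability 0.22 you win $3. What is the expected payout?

18.81

E[payout] = 45·0.23 + 20·0.21 + 12·0.18 + 9·0.16 + 3·0.22
 = 10.35 + 4.2 + 2.16 + 1.44 + 0.66
 = 18.81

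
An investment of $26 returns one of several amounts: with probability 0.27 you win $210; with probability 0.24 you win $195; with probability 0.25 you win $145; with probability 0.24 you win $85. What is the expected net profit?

E[payout] = 210·0.27 + 195·0.24 + 145·0.25 + 85·0.24
 = 56.7 + 46.8 + 36.25 + 20.4
 = 160.15
Net = 160.15 - 26 = 134.15

134.15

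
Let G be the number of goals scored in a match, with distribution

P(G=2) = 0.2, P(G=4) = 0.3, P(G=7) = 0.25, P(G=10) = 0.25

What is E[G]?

E[G] = Σ g·P(G=g)
 = 2·0.2 + 4·0.3 + 7·0.25 + 10·0.25
 = 0.4 + 1.2 + 1.75 + 2.5
 = 5.85

5.85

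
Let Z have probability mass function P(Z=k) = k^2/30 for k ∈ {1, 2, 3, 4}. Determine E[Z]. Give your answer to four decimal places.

3.3333

E[Z] = Σ z·P(Z=z)
 = 1·1/30 + 2·2/15 + 3·3/10 + 4·8/15
 = 1/30 + 4/15 + 9/10 + 32/15
 = 10/3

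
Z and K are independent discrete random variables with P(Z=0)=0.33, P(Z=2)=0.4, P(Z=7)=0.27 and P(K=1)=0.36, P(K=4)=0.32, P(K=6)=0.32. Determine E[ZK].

9.5764

E[ZK] = Σ_z Σ_k zk · P(Z=z)P(K=k)
 = 0·0.1188 + 0·0.1056 + 0·0.1056 + 2·0.144 + 8·0.128 + 12·0.128 + 7·0.0972 + 28·0.0864 + 42·0.0864
 = 0 + 0 + 0 + 0.288 + 1.024 + 1.536 + 0.6804 + 2.4192 + 3.6288
 = 9.5764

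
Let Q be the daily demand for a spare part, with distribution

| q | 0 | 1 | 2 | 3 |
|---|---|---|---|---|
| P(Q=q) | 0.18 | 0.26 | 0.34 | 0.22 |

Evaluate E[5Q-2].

6

E[5Q-2] = Σ (5q-2)·P(Q=q)
 = (-2)·0.18 + 3·0.26 + 8·0.34 + 13·0.22
 = (-0.36) + 0.78 + 2.72 + 2.86
 = 6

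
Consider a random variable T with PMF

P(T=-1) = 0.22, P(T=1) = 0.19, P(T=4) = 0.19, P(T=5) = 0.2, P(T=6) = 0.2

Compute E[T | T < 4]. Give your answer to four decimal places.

P(T < 4) = 0.22 + 0.19 = 0.41.
E[T | T < 4] = [(-1)·0.22 + 1·0.19] / 0.41
 = -0.03 / 0.41
 = -3/41

-0.0732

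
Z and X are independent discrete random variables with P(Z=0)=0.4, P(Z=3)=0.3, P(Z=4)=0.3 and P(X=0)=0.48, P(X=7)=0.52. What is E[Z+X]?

E[Z+X] = Σ_z Σ_x (z+x) · P(Z=z)P(X=x)
 = 0·0.192 + 7·0.208 + 3·0.144 + 10·0.156 + 4·0.144 + 11·0.156
 = 0 + 1.456 + 0.432 + 1.56 + 0.576 + 1.716
 = 5.74

5.74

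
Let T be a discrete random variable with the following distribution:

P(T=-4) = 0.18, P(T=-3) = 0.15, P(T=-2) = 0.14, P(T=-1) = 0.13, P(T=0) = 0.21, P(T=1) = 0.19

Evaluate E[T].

E[T] = Σ t·P(T=t)
 = (-4)·0.18 + (-3)·0.15 + (-2)·0.14 + (-1)·0.13 + 0·0.21 + 1·0.19
 = (-0.72) + (-0.45) + (-0.28) + (-0.13) + 0 + 0.19
 = -1.39

-1.39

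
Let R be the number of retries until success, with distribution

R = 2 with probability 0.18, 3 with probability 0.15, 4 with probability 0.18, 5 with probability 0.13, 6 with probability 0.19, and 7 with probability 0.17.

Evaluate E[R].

E[R] = Σ r·P(R=r)
 = 2·0.18 + 3·0.15 + 4·0.18 + 5·0.13 + 6·0.19 + 7·0.17
 = 0.36 + 0.45 + 0.72 + 0.65 + 1.14 + 1.19
 = 4.51

4.51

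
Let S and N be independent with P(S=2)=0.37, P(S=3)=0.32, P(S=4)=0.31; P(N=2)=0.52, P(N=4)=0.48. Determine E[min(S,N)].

2.4512

E[min(S,N)] = Σ_s Σ_n min(s,n) · P(S=s)P(N=n)
 = 2·0.1924 + 2·0.1776 + 2·0.1664 + 3·0.1536 + 2·0.1612 + 4·0.1488
 = 0.3848 + 0.3552 + 0.3328 + 0.4608 + 0.3224 + 0.5952
 = 2.4512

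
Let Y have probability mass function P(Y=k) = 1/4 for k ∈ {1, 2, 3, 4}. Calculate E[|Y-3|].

E[|Y-3|] = Σ |y-3|·P(Y=y)
 = 2·1/4 + 1·1/4 + 0·1/4 + 1·1/4
 = 1/2 + 1/4 + 0 + 1/4
 = 1

1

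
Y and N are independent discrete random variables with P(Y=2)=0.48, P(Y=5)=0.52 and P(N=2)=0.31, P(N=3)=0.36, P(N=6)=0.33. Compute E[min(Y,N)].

E[min(Y,N)] = Σ_y Σ_n min(y,n) · P(Y=y)P(N=n)
 = 2·0.1488 + 2·0.1728 + 2·0.1584 + 2·0.1612 + 3·0.1872 + 5·0.1716
 = 0.2976 + 0.3456 + 0.3168 + 0.3224 + 0.5616 + 0.858
 = 2.702

2.702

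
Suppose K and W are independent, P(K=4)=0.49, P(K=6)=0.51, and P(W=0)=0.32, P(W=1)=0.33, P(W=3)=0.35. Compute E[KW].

E[KW] = Σ_k Σ_w kw · P(K=k)P(W=w)
 = 0·0.1568 + 4·0.1617 + 12·0.1715 + 0·0.1632 + 6·0.1683 + 18·0.1785
 = 0 + 0.6468 + 2.058 + 0 + 1.0098 + 3.213
 = 6.9276

6.9276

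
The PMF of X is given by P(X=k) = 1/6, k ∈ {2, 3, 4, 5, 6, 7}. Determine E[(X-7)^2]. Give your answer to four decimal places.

9.1667

E[(X-7)^2] = Σ (x-7)^2·P(X=x)
 = 25·1/6 + 16·1/6 + 9·1/6 + 4·1/6 + 1·1/6 + 0·1/6
 = 25/6 + 8/3 + 3/2 + 2/3 + 1/6 + 0
 = 55/6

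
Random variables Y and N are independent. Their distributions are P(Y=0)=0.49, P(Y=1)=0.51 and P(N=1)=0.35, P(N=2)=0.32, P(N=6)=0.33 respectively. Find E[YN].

E[YN] = Σ_y Σ_n yn · P(Y=y)P(N=n)
 = 0·0.1715 + 0·0.1568 + 0·0.1617 + 1·0.1785 + 2·0.1632 + 6·0.1683
 = 0 + 0 + 0 + 0.1785 + 0.3264 + 1.0098
 = 1.5147

1.5147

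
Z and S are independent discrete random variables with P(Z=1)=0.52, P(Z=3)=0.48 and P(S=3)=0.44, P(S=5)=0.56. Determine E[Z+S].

6.08

E[Z+S] = Σ_z Σ_s (z+s) · P(Z=z)P(S=s)
 = 4·0.2288 + 6·0.2912 + 6·0.2112 + 8·0.2688
 = 0.9152 + 1.7472 + 1.2672 + 2.1504
 = 6.08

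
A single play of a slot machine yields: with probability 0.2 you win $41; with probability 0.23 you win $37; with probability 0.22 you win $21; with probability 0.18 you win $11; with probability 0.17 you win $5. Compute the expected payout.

E[payout] = 41·0.2 + 37·0.23 + 21·0.22 + 11·0.18 + 5·0.17
 = 8.2 + 8.51 + 4.62 + 1.98 + 0.85
 = 24.16

24.16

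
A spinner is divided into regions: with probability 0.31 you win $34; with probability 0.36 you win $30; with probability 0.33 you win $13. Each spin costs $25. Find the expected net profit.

E[payout] = 34·0.31 + 30·0.36 + 13·0.33
 = 10.54 + 10.8 + 4.29
 = 25.63
Net = 25.63 - 25 = 0.63

0.63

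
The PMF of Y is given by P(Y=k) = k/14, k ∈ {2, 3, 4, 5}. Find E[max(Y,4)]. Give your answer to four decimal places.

E[max(Y,4)] = Σ max(y,4)·P(Y=y)
 = 4·1/7 + 4·3/14 + 4·2/7 + 5·5/14
 = 4/7 + 6/7 + 8/7 + 25/14
 = 61/14

4.3571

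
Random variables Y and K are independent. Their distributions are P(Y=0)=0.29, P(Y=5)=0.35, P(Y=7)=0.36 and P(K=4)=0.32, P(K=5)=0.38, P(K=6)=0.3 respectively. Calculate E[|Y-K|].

E[|Y-K|] = Σ_y Σ_k |y-k| · P(Y=y)P(K=k)
 = 4·0.0928 + 5·0.1102 + 6·0.087 + 1·0.112 + 0·0.133 + 1·0.105 + 3·0.1152 + 2·0.1368 + 1·0.108
 = 0.3712 + 0.551 + 0.522 + 0.112 + 0 + 0.105 + 0.3456 + 0.2736 + 0.108
 = 2.3884

2.3884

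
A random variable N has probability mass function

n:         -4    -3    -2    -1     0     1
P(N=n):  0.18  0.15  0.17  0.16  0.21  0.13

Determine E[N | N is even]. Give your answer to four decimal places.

P(N is even) = 0.18 + 0.17 + 0.21 = 0.56.
E[N | N is even] = [(-4)·0.18 + (-2)·0.17 + 0·0.21] / 0.56
 = -1.06 / 0.56
 = -53/28

-1.8929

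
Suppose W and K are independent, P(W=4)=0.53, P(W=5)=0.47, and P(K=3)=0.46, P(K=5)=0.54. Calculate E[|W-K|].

0.9624

E[|W-K|] = Σ_w Σ_k |w-k| · P(W=w)P(K=k)
 = 1·0.2438 + 1·0.2862 + 2·0.2162 + 0·0.2538
 = 0.2438 + 0.2862 + 0.4324 + 0
 = 0.9624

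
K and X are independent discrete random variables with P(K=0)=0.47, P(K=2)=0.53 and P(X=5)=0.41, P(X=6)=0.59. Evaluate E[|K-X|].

4.53

E[|K-X|] = Σ_k Σ_x |k-x| · P(K=k)P(X=x)
 = 5·0.1927 + 6·0.2773 + 3·0.2173 + 4·0.3127
 = 0.9635 + 1.6638 + 0.6519 + 1.2508
 = 4.53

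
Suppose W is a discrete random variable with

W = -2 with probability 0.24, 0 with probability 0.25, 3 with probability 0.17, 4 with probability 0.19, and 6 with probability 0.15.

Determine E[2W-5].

E[2W-5] = Σ (2w-5)·P(W=w)
 = (-9)·0.24 + (-5)·0.25 + 1·0.17 + 3·0.19 + 7·0.15
 = (-2.16) + (-1.25) + 0.17 + 0.57 + 1.05
 = -1.62

-1.62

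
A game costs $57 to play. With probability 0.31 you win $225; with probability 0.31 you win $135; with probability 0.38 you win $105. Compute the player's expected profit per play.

E[payout] = 225·0.31 + 135·0.31 + 105·0.38
 = 69.75 + 41.85 + 39.9
 = 151.5
Net = 151.5 - 57 = 94.5

94.5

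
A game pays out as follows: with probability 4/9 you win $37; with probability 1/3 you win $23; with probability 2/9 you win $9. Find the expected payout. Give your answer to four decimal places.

E[payout] = 37·4/9 + 23·1/3 + 9·2/9
 = 148/9 + 23/3 + 2
 = 235/9

26.1111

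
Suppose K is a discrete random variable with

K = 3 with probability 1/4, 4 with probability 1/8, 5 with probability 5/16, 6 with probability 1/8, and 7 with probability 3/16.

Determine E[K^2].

E[K^2] = Σ k^2·P(K=k)
 = 9·1/4 + 16·1/8 + 25·5/16 + 36·1/8 + 49·3/16
 = 9/4 + 2 + 125/16 + 9/2 + 147/16
 = 103/4

25.75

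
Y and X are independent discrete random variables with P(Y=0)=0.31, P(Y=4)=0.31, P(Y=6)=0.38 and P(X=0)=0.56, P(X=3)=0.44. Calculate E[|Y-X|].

E[|Y-X|] = Σ_y Σ_x |y-x| · P(Y=y)P(X=x)
 = 0·0.1736 + 3·0.1364 + 4·0.1736 + 1·0.1364 + 6·0.2128 + 3·0.1672
 = 0 + 0.4092 + 0.6944 + 0.1364 + 1.2768 + 0.5016
 = 3.0184

3.0184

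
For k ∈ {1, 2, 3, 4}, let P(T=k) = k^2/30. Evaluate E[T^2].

E[T^2] = Σ t^2·P(T=t)
 = 1·1/30 + 4·2/15 + 9·3/10 + 16·8/15
 = 1/30 + 8/15 + 27/10 + 128/15
 = 59/5

11.8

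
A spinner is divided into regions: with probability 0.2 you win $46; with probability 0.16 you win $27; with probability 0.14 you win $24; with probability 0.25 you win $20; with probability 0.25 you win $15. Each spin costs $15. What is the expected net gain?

E[payout] = 46·0.2 + 27·0.16 + 24·0.14 + 20·0.25 + 15·0.25
 = 9.2 + 4.32 + 3.36 + 5 + 3.75
 = 25.63
Net = 25.63 - 15 = 10.63

10.63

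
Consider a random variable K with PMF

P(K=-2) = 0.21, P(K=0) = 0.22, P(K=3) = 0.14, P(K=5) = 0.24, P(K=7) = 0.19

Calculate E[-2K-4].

E[-2K-4] = Σ (-2k-4)·P(K=k)
 = 0·0.21 + (-4)·0.22 + (-10)·0.14 + (-14)·0.24 + (-18)·0.19
 = 0 + (-0.88) + (-1.4) + (-3.36) + (-3.42)
 = -9.06

-9.06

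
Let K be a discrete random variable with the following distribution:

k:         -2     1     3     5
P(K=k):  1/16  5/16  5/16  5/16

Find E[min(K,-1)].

-1.0625

E[min(K,-1)] = Σ min(k,-1)·P(K=k)
 = (-2)·1/16 + (-1)·5/16 + (-1)·5/16 + (-1)·5/16
 = (-1/8) + (-5/16) + (-5/16) + (-5/16)
 = -17/16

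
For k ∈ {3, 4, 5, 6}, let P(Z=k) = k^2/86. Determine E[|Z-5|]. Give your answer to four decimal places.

E[|Z-5|] = Σ |z-5|·P(Z=z)
 = 2·9/86 + 1·8/43 + 0·25/86 + 1·18/43
 = 9/43 + 8/43 + 0 + 18/43
 = 35/43

0.8140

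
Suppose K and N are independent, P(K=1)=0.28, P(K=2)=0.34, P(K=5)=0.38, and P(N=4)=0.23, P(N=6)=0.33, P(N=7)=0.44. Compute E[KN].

E[KN] = Σ_k Σ_n kn · P(K=k)P(N=n)
 = 4·0.0644 + 6·0.0924 + 7·0.1232 + 8·0.0782 + 12·0.1122 + 14·0.1496 + 20·0.0874 + 30·0.1254 + 35·0.1672
 = 0.2576 + 0.5544 + 0.8624 + 0.6256 + 1.3464 + 2.0944 + 1.748 + 3.762 + 5.852
 = 17.1028

17.1028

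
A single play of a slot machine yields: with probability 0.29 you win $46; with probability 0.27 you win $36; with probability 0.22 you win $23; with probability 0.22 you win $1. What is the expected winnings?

28.34

E[payout] = 46·0.29 + 36·0.27 + 23·0.22 + 1·0.22
 = 13.34 + 9.72 + 5.06 + 0.22
 = 28.34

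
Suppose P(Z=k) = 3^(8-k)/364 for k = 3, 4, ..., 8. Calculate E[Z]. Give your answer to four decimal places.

E[Z] = Σ z·P(Z=z)
 = 3·243/364 + 4·81/364 + 5·27/364 + 6·9/364 + 7·3/364 + 8·1/364
 = 729/364 + 81/91 + 135/364 + 27/182 + 3/52 + 2/91
 = 1271/364

3.4918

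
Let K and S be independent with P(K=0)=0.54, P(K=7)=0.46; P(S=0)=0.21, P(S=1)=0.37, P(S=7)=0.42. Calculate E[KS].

E[KS] = Σ_k Σ_s ks · P(K=k)P(S=s)
 = 0·0.1134 + 0·0.1998 + 0·0.2268 + 0·0.0966 + 7·0.1702 + 49·0.1932
 = 0 + 0 + 0 + 0 + 1.1914 + 9.4668
 = 10.6582

10.6582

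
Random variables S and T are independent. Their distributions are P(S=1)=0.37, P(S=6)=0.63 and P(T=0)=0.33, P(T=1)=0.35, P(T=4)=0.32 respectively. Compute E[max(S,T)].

4.5052

E[max(S,T)] = Σ_s Σ_t max(s,t) · P(S=s)P(T=t)
 = 1·0.1221 + 1·0.1295 + 4·0.1184 + 6·0.2079 + 6·0.2205 + 6·0.2016
 = 0.1221 + 0.1295 + 0.4736 + 1.2474 + 1.323 + 1.2096
 = 4.5052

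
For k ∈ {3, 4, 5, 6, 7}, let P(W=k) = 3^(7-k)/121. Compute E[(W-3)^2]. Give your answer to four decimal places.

E[(W-3)^2] = Σ (w-3)^2·P(W=w)
 = 0·81/121 + 1·27/121 + 4·9/121 + 9·3/121 + 16·1/121
 = 0 + 27/121 + 36/121 + 27/121 + 16/121
 = 106/121

0.8760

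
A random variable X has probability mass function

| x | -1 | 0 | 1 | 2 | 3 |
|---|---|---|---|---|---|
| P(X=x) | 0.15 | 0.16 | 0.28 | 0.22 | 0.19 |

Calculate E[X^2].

3.02

E[X^2] = Σ x^2·P(X=x)
 = 1·0.15 + 0·0.16 + 1·0.28 + 4·0.22 + 9·0.19
 = 0.15 + 0 + 0.28 + 0.88 + 1.71
 = 3.02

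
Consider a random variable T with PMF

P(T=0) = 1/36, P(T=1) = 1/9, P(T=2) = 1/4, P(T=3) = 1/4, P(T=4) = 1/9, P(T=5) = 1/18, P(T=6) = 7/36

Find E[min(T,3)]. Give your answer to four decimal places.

2.4444

E[min(T,3)] = Σ min(t,3)·P(T=t)
 = 0·1/36 + 1·1/9 + 2·1/4 + 3·1/4 + 3·1/9 + 3·1/18 + 3·7/36
 = 0 + 1/9 + 1/2 + 3/4 + 1/3 + 1/6 + 7/12
 = 22/9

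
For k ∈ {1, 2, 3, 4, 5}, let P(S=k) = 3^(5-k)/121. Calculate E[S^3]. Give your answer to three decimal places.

7.083

E[S^3] = Σ s^3·P(S=s)
 = 1·81/121 + 8·27/121 + 27·9/121 + 64·3/121 + 125·1/121
 = 81/121 + 216/121 + 243/121 + 192/121 + 125/121
 = 857/121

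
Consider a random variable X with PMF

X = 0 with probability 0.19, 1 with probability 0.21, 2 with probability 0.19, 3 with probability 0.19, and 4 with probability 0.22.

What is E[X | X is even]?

P(X is even) = 0.19 + 0.19 + 0.22 = 0.6.
E[X | X is even] = [0·0.19 + 2·0.19 + 4·0.22] / 0.6
 = 1.26 / 0.6
 = 21/10

2.1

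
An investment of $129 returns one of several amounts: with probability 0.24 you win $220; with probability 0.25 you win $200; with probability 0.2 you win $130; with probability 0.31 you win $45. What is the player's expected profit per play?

E[payout] = 220·0.24 + 200·0.25 + 130·0.2 + 45·0.31
 = 52.8 + 50 + 26 + 13.95
 = 142.75
Net = 142.75 - 129 = 13.75

13.75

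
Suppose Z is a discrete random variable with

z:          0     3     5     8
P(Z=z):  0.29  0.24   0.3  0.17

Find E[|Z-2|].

2.74

E[|Z-2|] = Σ |z-2|·P(Z=z)
 = 2·0.29 + 1·0.24 + 3·0.3 + 6·0.17
 = 0.58 + 0.24 + 0.9 + 1.02
 = 2.74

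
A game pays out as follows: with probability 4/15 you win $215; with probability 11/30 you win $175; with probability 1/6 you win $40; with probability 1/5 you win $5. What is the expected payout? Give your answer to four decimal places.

129.1667

E[payout] = 215·4/15 + 175·11/30 + 40·1/6 + 5·1/5
 = 172/3 + 385/6 + 20/3 + 1
 = 775/6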